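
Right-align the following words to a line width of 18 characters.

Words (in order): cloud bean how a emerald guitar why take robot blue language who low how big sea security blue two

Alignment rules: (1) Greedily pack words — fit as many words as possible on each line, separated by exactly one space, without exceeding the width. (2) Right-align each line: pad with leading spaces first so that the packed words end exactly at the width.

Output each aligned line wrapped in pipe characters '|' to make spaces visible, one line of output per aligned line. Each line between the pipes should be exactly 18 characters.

Line 1: ['cloud', 'bean', 'how', 'a'] (min_width=16, slack=2)
Line 2: ['emerald', 'guitar', 'why'] (min_width=18, slack=0)
Line 3: ['take', 'robot', 'blue'] (min_width=15, slack=3)
Line 4: ['language', 'who', 'low'] (min_width=16, slack=2)
Line 5: ['how', 'big', 'sea'] (min_width=11, slack=7)
Line 6: ['security', 'blue', 'two'] (min_width=17, slack=1)

Answer: |  cloud bean how a|
|emerald guitar why|
|   take robot blue|
|  language who low|
|       how big sea|
| security blue two|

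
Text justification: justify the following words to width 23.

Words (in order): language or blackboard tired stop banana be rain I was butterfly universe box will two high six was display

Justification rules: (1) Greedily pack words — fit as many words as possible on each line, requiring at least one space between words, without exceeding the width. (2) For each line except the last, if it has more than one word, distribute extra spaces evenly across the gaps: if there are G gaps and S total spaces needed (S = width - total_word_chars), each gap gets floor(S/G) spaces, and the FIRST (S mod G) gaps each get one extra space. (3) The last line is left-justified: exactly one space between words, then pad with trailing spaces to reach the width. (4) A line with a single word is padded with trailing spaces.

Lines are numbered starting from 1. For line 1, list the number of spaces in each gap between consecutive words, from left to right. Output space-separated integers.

Line 1: ['language', 'or', 'blackboard'] (min_width=22, slack=1)
Line 2: ['tired', 'stop', 'banana', 'be'] (min_width=20, slack=3)
Line 3: ['rain', 'I', 'was', 'butterfly'] (min_width=20, slack=3)
Line 4: ['universe', 'box', 'will', 'two'] (min_width=21, slack=2)
Line 5: ['high', 'six', 'was', 'display'] (min_width=20, slack=3)

Answer: 2 1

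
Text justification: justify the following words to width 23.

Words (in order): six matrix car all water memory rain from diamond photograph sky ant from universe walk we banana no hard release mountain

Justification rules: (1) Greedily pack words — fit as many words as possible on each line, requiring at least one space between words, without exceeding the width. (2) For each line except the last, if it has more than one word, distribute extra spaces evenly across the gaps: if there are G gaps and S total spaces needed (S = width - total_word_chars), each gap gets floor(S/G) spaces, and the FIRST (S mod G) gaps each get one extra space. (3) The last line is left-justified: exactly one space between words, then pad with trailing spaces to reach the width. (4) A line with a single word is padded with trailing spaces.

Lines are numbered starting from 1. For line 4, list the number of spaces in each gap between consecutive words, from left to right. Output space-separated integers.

Line 1: ['six', 'matrix', 'car', 'all'] (min_width=18, slack=5)
Line 2: ['water', 'memory', 'rain', 'from'] (min_width=22, slack=1)
Line 3: ['diamond', 'photograph', 'sky'] (min_width=22, slack=1)
Line 4: ['ant', 'from', 'universe', 'walk'] (min_width=22, slack=1)
Line 5: ['we', 'banana', 'no', 'hard'] (min_width=17, slack=6)
Line 6: ['release', 'mountain'] (min_width=16, slack=7)

Answer: 2 1 1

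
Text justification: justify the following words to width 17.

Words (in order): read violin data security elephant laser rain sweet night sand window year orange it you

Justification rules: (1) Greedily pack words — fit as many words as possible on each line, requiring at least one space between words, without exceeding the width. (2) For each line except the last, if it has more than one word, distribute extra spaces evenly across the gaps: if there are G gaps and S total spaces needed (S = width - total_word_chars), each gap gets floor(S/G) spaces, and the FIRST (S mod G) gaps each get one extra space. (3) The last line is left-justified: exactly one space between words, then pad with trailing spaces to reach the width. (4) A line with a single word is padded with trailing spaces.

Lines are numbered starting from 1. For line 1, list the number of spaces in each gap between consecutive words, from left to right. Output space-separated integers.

Answer: 2 1

Derivation:
Line 1: ['read', 'violin', 'data'] (min_width=16, slack=1)
Line 2: ['security', 'elephant'] (min_width=17, slack=0)
Line 3: ['laser', 'rain', 'sweet'] (min_width=16, slack=1)
Line 4: ['night', 'sand', 'window'] (min_width=17, slack=0)
Line 5: ['year', 'orange', 'it'] (min_width=14, slack=3)
Line 6: ['you'] (min_width=3, slack=14)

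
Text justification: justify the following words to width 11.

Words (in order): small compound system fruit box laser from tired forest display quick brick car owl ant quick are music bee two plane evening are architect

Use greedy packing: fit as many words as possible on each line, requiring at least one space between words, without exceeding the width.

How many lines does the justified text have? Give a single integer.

Line 1: ['small'] (min_width=5, slack=6)
Line 2: ['compound'] (min_width=8, slack=3)
Line 3: ['system'] (min_width=6, slack=5)
Line 4: ['fruit', 'box'] (min_width=9, slack=2)
Line 5: ['laser', 'from'] (min_width=10, slack=1)
Line 6: ['tired'] (min_width=5, slack=6)
Line 7: ['forest'] (min_width=6, slack=5)
Line 8: ['display'] (min_width=7, slack=4)
Line 9: ['quick', 'brick'] (min_width=11, slack=0)
Line 10: ['car', 'owl', 'ant'] (min_width=11, slack=0)
Line 11: ['quick', 'are'] (min_width=9, slack=2)
Line 12: ['music', 'bee'] (min_width=9, slack=2)
Line 13: ['two', 'plane'] (min_width=9, slack=2)
Line 14: ['evening', 'are'] (min_width=11, slack=0)
Line 15: ['architect'] (min_width=9, slack=2)
Total lines: 15

Answer: 15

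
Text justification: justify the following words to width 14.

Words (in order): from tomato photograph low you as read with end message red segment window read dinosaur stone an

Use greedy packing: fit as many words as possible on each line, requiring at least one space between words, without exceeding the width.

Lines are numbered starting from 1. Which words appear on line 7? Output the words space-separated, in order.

Answer: read dinosaur

Derivation:
Line 1: ['from', 'tomato'] (min_width=11, slack=3)
Line 2: ['photograph', 'low'] (min_width=14, slack=0)
Line 3: ['you', 'as', 'read'] (min_width=11, slack=3)
Line 4: ['with', 'end'] (min_width=8, slack=6)
Line 5: ['message', 'red'] (min_width=11, slack=3)
Line 6: ['segment', 'window'] (min_width=14, slack=0)
Line 7: ['read', 'dinosaur'] (min_width=13, slack=1)
Line 8: ['stone', 'an'] (min_width=8, slack=6)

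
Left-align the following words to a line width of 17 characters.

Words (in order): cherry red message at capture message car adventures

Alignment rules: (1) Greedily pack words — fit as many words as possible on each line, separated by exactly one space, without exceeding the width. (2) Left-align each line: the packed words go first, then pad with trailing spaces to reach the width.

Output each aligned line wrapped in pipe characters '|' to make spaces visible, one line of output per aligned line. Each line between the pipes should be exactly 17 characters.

Line 1: ['cherry', 'red'] (min_width=10, slack=7)
Line 2: ['message', 'at'] (min_width=10, slack=7)
Line 3: ['capture', 'message'] (min_width=15, slack=2)
Line 4: ['car', 'adventures'] (min_width=14, slack=3)

Answer: |cherry red       |
|message at       |
|capture message  |
|car adventures   |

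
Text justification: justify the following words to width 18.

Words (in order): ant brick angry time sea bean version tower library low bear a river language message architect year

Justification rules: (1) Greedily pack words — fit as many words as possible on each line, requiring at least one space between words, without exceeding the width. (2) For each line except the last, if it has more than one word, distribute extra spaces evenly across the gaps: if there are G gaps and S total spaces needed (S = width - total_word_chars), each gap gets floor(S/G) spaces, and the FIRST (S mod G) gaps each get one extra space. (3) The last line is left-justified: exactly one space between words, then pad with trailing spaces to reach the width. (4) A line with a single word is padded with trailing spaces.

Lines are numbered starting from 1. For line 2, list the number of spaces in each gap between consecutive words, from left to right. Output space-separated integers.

Line 1: ['ant', 'brick', 'angry'] (min_width=15, slack=3)
Line 2: ['time', 'sea', 'bean'] (min_width=13, slack=5)
Line 3: ['version', 'tower'] (min_width=13, slack=5)
Line 4: ['library', 'low', 'bear', 'a'] (min_width=18, slack=0)
Line 5: ['river', 'language'] (min_width=14, slack=4)
Line 6: ['message', 'architect'] (min_width=17, slack=1)
Line 7: ['year'] (min_width=4, slack=14)

Answer: 4 3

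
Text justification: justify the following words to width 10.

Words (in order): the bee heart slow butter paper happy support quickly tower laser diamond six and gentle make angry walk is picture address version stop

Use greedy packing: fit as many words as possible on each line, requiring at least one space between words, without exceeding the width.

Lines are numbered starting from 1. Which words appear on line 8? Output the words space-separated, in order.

Line 1: ['the', 'bee'] (min_width=7, slack=3)
Line 2: ['heart', 'slow'] (min_width=10, slack=0)
Line 3: ['butter'] (min_width=6, slack=4)
Line 4: ['paper'] (min_width=5, slack=5)
Line 5: ['happy'] (min_width=5, slack=5)
Line 6: ['support'] (min_width=7, slack=3)
Line 7: ['quickly'] (min_width=7, slack=3)
Line 8: ['tower'] (min_width=5, slack=5)
Line 9: ['laser'] (min_width=5, slack=5)
Line 10: ['diamond'] (min_width=7, slack=3)
Line 11: ['six', 'and'] (min_width=7, slack=3)
Line 12: ['gentle'] (min_width=6, slack=4)
Line 13: ['make', 'angry'] (min_width=10, slack=0)
Line 14: ['walk', 'is'] (min_width=7, slack=3)
Line 15: ['picture'] (min_width=7, slack=3)
Line 16: ['address'] (min_width=7, slack=3)
Line 17: ['version'] (min_width=7, slack=3)
Line 18: ['stop'] (min_width=4, slack=6)

Answer: tower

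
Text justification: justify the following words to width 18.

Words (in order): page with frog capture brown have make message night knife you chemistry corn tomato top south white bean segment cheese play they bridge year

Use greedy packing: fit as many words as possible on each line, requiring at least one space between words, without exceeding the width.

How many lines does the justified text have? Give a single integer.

Answer: 9

Derivation:
Line 1: ['page', 'with', 'frog'] (min_width=14, slack=4)
Line 2: ['capture', 'brown', 'have'] (min_width=18, slack=0)
Line 3: ['make', 'message', 'night'] (min_width=18, slack=0)
Line 4: ['knife', 'you'] (min_width=9, slack=9)
Line 5: ['chemistry', 'corn'] (min_width=14, slack=4)
Line 6: ['tomato', 'top', 'south'] (min_width=16, slack=2)
Line 7: ['white', 'bean', 'segment'] (min_width=18, slack=0)
Line 8: ['cheese', 'play', 'they'] (min_width=16, slack=2)
Line 9: ['bridge', 'year'] (min_width=11, slack=7)
Total lines: 9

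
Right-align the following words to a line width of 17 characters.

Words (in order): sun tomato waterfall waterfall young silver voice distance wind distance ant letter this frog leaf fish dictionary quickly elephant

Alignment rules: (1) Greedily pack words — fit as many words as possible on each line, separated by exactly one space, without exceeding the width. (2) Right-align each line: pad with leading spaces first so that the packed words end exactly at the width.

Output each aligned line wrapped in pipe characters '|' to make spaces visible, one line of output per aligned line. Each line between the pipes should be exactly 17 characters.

Line 1: ['sun', 'tomato'] (min_width=10, slack=7)
Line 2: ['waterfall'] (min_width=9, slack=8)
Line 3: ['waterfall', 'young'] (min_width=15, slack=2)
Line 4: ['silver', 'voice'] (min_width=12, slack=5)
Line 5: ['distance', 'wind'] (min_width=13, slack=4)
Line 6: ['distance', 'ant'] (min_width=12, slack=5)
Line 7: ['letter', 'this', 'frog'] (min_width=16, slack=1)
Line 8: ['leaf', 'fish'] (min_width=9, slack=8)
Line 9: ['dictionary'] (min_width=10, slack=7)
Line 10: ['quickly', 'elephant'] (min_width=16, slack=1)

Answer: |       sun tomato|
|        waterfall|
|  waterfall young|
|     silver voice|
|    distance wind|
|     distance ant|
| letter this frog|
|        leaf fish|
|       dictionary|
| quickly elephant|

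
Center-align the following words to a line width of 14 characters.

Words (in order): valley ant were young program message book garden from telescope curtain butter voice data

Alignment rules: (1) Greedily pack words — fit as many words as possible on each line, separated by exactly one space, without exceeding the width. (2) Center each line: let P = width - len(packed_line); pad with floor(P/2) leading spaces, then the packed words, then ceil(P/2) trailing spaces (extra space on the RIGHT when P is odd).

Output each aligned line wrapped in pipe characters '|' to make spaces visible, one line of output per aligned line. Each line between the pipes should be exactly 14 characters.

Answer: |  valley ant  |
|  were young  |
|   program    |
| message book |
| garden from  |
|  telescope   |
|curtain butter|
|  voice data  |

Derivation:
Line 1: ['valley', 'ant'] (min_width=10, slack=4)
Line 2: ['were', 'young'] (min_width=10, slack=4)
Line 3: ['program'] (min_width=7, slack=7)
Line 4: ['message', 'book'] (min_width=12, slack=2)
Line 5: ['garden', 'from'] (min_width=11, slack=3)
Line 6: ['telescope'] (min_width=9, slack=5)
Line 7: ['curtain', 'butter'] (min_width=14, slack=0)
Line 8: ['voice', 'data'] (min_width=10, slack=4)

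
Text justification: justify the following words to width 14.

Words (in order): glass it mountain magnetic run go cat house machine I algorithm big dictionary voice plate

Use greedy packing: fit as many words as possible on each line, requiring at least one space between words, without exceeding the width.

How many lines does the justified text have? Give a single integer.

Answer: 8

Derivation:
Line 1: ['glass', 'it'] (min_width=8, slack=6)
Line 2: ['mountain'] (min_width=8, slack=6)
Line 3: ['magnetic', 'run'] (min_width=12, slack=2)
Line 4: ['go', 'cat', 'house'] (min_width=12, slack=2)
Line 5: ['machine', 'I'] (min_width=9, slack=5)
Line 6: ['algorithm', 'big'] (min_width=13, slack=1)
Line 7: ['dictionary'] (min_width=10, slack=4)
Line 8: ['voice', 'plate'] (min_width=11, slack=3)
Total lines: 8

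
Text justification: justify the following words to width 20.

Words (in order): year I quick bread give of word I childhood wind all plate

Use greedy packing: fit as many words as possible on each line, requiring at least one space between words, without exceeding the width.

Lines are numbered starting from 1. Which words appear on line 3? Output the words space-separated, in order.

Line 1: ['year', 'I', 'quick', 'bread'] (min_width=18, slack=2)
Line 2: ['give', 'of', 'word', 'I'] (min_width=14, slack=6)
Line 3: ['childhood', 'wind', 'all'] (min_width=18, slack=2)
Line 4: ['plate'] (min_width=5, slack=15)

Answer: childhood wind all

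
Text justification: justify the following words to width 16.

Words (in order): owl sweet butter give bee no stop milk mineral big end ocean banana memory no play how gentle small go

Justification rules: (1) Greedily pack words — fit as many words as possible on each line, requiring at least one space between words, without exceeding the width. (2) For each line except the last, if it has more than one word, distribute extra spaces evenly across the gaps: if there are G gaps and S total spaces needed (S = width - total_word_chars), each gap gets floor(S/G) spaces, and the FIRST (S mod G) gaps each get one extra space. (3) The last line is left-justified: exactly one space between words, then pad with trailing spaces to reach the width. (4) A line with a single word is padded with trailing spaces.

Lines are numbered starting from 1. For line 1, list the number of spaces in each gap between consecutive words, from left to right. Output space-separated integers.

Answer: 1 1

Derivation:
Line 1: ['owl', 'sweet', 'butter'] (min_width=16, slack=0)
Line 2: ['give', 'bee', 'no', 'stop'] (min_width=16, slack=0)
Line 3: ['milk', 'mineral', 'big'] (min_width=16, slack=0)
Line 4: ['end', 'ocean', 'banana'] (min_width=16, slack=0)
Line 5: ['memory', 'no', 'play'] (min_width=14, slack=2)
Line 6: ['how', 'gentle', 'small'] (min_width=16, slack=0)
Line 7: ['go'] (min_width=2, slack=14)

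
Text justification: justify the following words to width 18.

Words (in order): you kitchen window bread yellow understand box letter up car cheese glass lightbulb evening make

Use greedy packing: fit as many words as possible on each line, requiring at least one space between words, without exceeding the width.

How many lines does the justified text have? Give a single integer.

Answer: 7

Derivation:
Line 1: ['you', 'kitchen', 'window'] (min_width=18, slack=0)
Line 2: ['bread', 'yellow'] (min_width=12, slack=6)
Line 3: ['understand', 'box'] (min_width=14, slack=4)
Line 4: ['letter', 'up', 'car'] (min_width=13, slack=5)
Line 5: ['cheese', 'glass'] (min_width=12, slack=6)
Line 6: ['lightbulb', 'evening'] (min_width=17, slack=1)
Line 7: ['make'] (min_width=4, slack=14)
Total lines: 7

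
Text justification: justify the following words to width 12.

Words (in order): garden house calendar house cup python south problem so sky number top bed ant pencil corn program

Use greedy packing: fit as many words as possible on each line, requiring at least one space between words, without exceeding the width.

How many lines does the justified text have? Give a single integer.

Line 1: ['garden', 'house'] (min_width=12, slack=0)
Line 2: ['calendar'] (min_width=8, slack=4)
Line 3: ['house', 'cup'] (min_width=9, slack=3)
Line 4: ['python', 'south'] (min_width=12, slack=0)
Line 5: ['problem', 'so'] (min_width=10, slack=2)
Line 6: ['sky', 'number'] (min_width=10, slack=2)
Line 7: ['top', 'bed', 'ant'] (min_width=11, slack=1)
Line 8: ['pencil', 'corn'] (min_width=11, slack=1)
Line 9: ['program'] (min_width=7, slack=5)
Total lines: 9

Answer: 9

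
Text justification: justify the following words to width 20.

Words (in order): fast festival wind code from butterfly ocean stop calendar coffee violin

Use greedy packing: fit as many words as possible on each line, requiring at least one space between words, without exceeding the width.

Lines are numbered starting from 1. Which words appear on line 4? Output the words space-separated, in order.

Line 1: ['fast', 'festival', 'wind'] (min_width=18, slack=2)
Line 2: ['code', 'from', 'butterfly'] (min_width=19, slack=1)
Line 3: ['ocean', 'stop', 'calendar'] (min_width=19, slack=1)
Line 4: ['coffee', 'violin'] (min_width=13, slack=7)

Answer: coffee violin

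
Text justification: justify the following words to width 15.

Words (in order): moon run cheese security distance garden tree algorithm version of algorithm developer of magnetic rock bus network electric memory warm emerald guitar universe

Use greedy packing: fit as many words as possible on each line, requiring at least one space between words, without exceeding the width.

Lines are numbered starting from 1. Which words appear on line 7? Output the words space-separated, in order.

Line 1: ['moon', 'run', 'cheese'] (min_width=15, slack=0)
Line 2: ['security'] (min_width=8, slack=7)
Line 3: ['distance', 'garden'] (min_width=15, slack=0)
Line 4: ['tree', 'algorithm'] (min_width=14, slack=1)
Line 5: ['version', 'of'] (min_width=10, slack=5)
Line 6: ['algorithm'] (min_width=9, slack=6)
Line 7: ['developer', 'of'] (min_width=12, slack=3)
Line 8: ['magnetic', 'rock'] (min_width=13, slack=2)
Line 9: ['bus', 'network'] (min_width=11, slack=4)
Line 10: ['electric', 'memory'] (min_width=15, slack=0)
Line 11: ['warm', 'emerald'] (min_width=12, slack=3)
Line 12: ['guitar', 'universe'] (min_width=15, slack=0)

Answer: developer of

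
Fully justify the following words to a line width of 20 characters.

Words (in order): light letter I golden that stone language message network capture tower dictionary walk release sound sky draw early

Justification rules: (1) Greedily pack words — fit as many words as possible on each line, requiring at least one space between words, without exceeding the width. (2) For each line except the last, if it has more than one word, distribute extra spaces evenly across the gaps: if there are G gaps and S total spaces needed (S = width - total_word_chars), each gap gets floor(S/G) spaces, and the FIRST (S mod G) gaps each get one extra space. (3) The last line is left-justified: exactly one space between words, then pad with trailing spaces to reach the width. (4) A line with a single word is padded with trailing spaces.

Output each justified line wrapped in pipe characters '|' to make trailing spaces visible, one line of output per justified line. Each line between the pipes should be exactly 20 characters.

Line 1: ['light', 'letter', 'I'] (min_width=14, slack=6)
Line 2: ['golden', 'that', 'stone'] (min_width=17, slack=3)
Line 3: ['language', 'message'] (min_width=16, slack=4)
Line 4: ['network', 'capture'] (min_width=15, slack=5)
Line 5: ['tower', 'dictionary'] (min_width=16, slack=4)
Line 6: ['walk', 'release', 'sound'] (min_width=18, slack=2)
Line 7: ['sky', 'draw', 'early'] (min_width=14, slack=6)

Answer: |light    letter    I|
|golden   that  stone|
|language     message|
|network      capture|
|tower     dictionary|
|walk  release  sound|
|sky draw early      |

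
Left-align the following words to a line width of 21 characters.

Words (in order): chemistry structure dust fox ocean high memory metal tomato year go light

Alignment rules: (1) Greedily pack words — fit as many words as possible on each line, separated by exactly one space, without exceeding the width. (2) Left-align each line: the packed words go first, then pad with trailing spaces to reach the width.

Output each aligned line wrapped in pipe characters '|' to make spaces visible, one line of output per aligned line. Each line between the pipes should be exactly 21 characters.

Line 1: ['chemistry', 'structure'] (min_width=19, slack=2)
Line 2: ['dust', 'fox', 'ocean', 'high'] (min_width=19, slack=2)
Line 3: ['memory', 'metal', 'tomato'] (min_width=19, slack=2)
Line 4: ['year', 'go', 'light'] (min_width=13, slack=8)

Answer: |chemistry structure  |
|dust fox ocean high  |
|memory metal tomato  |
|year go light        |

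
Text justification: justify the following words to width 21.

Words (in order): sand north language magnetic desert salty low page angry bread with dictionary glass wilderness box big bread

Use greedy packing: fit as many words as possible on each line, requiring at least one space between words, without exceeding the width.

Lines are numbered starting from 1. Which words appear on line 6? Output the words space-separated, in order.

Answer: bread

Derivation:
Line 1: ['sand', 'north', 'language'] (min_width=19, slack=2)
Line 2: ['magnetic', 'desert', 'salty'] (min_width=21, slack=0)
Line 3: ['low', 'page', 'angry', 'bread'] (min_width=20, slack=1)
Line 4: ['with', 'dictionary', 'glass'] (min_width=21, slack=0)
Line 5: ['wilderness', 'box', 'big'] (min_width=18, slack=3)
Line 6: ['bread'] (min_width=5, slack=16)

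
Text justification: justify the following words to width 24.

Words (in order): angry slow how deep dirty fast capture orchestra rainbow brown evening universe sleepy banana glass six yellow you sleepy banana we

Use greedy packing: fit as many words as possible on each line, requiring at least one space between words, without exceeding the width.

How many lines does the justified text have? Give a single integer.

Answer: 6

Derivation:
Line 1: ['angry', 'slow', 'how', 'deep'] (min_width=19, slack=5)
Line 2: ['dirty', 'fast', 'capture'] (min_width=18, slack=6)
Line 3: ['orchestra', 'rainbow', 'brown'] (min_width=23, slack=1)
Line 4: ['evening', 'universe', 'sleepy'] (min_width=23, slack=1)
Line 5: ['banana', 'glass', 'six', 'yellow'] (min_width=23, slack=1)
Line 6: ['you', 'sleepy', 'banana', 'we'] (min_width=20, slack=4)
Total lines: 6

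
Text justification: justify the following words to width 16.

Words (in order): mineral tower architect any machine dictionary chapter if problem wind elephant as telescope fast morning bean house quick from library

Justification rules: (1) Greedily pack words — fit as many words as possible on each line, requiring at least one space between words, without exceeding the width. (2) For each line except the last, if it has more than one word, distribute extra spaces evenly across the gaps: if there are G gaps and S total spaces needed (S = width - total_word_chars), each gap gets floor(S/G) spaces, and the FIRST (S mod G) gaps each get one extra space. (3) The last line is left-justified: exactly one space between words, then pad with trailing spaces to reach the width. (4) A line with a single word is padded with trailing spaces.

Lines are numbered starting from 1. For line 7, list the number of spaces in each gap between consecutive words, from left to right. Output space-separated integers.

Answer: 6

Derivation:
Line 1: ['mineral', 'tower'] (min_width=13, slack=3)
Line 2: ['architect', 'any'] (min_width=13, slack=3)
Line 3: ['machine'] (min_width=7, slack=9)
Line 4: ['dictionary'] (min_width=10, slack=6)
Line 5: ['chapter', 'if'] (min_width=10, slack=6)
Line 6: ['problem', 'wind'] (min_width=12, slack=4)
Line 7: ['elephant', 'as'] (min_width=11, slack=5)
Line 8: ['telescope', 'fast'] (min_width=14, slack=2)
Line 9: ['morning', 'bean'] (min_width=12, slack=4)
Line 10: ['house', 'quick', 'from'] (min_width=16, slack=0)
Line 11: ['library'] (min_width=7, slack=9)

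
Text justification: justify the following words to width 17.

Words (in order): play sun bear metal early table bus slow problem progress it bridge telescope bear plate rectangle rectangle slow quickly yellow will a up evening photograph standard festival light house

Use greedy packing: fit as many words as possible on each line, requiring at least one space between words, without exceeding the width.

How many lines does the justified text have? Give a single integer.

Answer: 13

Derivation:
Line 1: ['play', 'sun', 'bear'] (min_width=13, slack=4)
Line 2: ['metal', 'early', 'table'] (min_width=17, slack=0)
Line 3: ['bus', 'slow', 'problem'] (min_width=16, slack=1)
Line 4: ['progress', 'it'] (min_width=11, slack=6)
Line 5: ['bridge', 'telescope'] (min_width=16, slack=1)
Line 6: ['bear', 'plate'] (min_width=10, slack=7)
Line 7: ['rectangle'] (min_width=9, slack=8)
Line 8: ['rectangle', 'slow'] (min_width=14, slack=3)
Line 9: ['quickly', 'yellow'] (min_width=14, slack=3)
Line 10: ['will', 'a', 'up', 'evening'] (min_width=17, slack=0)
Line 11: ['photograph'] (min_width=10, slack=7)
Line 12: ['standard', 'festival'] (min_width=17, slack=0)
Line 13: ['light', 'house'] (min_width=11, slack=6)
Total lines: 13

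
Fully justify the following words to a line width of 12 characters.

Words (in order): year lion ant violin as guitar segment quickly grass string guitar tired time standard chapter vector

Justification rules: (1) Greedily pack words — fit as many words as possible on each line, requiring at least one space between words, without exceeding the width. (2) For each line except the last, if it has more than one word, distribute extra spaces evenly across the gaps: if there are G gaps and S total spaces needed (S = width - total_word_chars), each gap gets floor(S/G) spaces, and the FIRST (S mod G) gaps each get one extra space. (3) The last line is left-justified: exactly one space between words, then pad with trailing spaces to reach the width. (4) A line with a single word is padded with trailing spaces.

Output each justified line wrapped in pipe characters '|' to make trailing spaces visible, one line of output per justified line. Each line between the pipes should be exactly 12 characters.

Answer: |year    lion|
|ant   violin|
|as    guitar|
|segment     |
|quickly     |
|grass string|
|guitar tired|
|time        |
|standard    |
|chapter     |
|vector      |

Derivation:
Line 1: ['year', 'lion'] (min_width=9, slack=3)
Line 2: ['ant', 'violin'] (min_width=10, slack=2)
Line 3: ['as', 'guitar'] (min_width=9, slack=3)
Line 4: ['segment'] (min_width=7, slack=5)
Line 5: ['quickly'] (min_width=7, slack=5)
Line 6: ['grass', 'string'] (min_width=12, slack=0)
Line 7: ['guitar', 'tired'] (min_width=12, slack=0)
Line 8: ['time'] (min_width=4, slack=8)
Line 9: ['standard'] (min_width=8, slack=4)
Line 10: ['chapter'] (min_width=7, slack=5)
Line 11: ['vector'] (min_width=6, slack=6)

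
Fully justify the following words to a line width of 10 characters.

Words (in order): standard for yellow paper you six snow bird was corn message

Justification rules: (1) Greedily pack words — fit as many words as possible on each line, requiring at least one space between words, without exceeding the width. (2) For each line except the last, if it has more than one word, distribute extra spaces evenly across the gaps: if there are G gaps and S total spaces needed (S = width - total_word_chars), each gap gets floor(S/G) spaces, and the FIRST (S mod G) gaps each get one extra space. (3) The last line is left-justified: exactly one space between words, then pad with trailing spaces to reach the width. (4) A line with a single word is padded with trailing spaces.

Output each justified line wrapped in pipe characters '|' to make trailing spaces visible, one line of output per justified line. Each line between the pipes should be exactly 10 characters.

Answer: |standard  |
|for yellow|
|paper  you|
|six   snow|
|bird   was|
|corn      |
|message   |

Derivation:
Line 1: ['standard'] (min_width=8, slack=2)
Line 2: ['for', 'yellow'] (min_width=10, slack=0)
Line 3: ['paper', 'you'] (min_width=9, slack=1)
Line 4: ['six', 'snow'] (min_width=8, slack=2)
Line 5: ['bird', 'was'] (min_width=8, slack=2)
Line 6: ['corn'] (min_width=4, slack=6)
Line 7: ['message'] (min_width=7, slack=3)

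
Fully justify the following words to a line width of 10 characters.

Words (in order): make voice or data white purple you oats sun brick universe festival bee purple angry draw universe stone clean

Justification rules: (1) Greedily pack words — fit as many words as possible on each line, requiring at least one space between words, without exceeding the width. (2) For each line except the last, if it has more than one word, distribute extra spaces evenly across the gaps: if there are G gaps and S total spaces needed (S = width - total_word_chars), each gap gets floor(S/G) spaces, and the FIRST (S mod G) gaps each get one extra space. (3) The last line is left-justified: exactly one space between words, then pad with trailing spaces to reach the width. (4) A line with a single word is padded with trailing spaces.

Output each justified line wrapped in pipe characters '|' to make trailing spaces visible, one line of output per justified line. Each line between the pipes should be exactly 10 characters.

Answer: |make voice|
|or    data|
|white     |
|purple you|
|oats   sun|
|brick     |
|universe  |
|festival  |
|bee purple|
|angry draw|
|universe  |
|stone     |
|clean     |

Derivation:
Line 1: ['make', 'voice'] (min_width=10, slack=0)
Line 2: ['or', 'data'] (min_width=7, slack=3)
Line 3: ['white'] (min_width=5, slack=5)
Line 4: ['purple', 'you'] (min_width=10, slack=0)
Line 5: ['oats', 'sun'] (min_width=8, slack=2)
Line 6: ['brick'] (min_width=5, slack=5)
Line 7: ['universe'] (min_width=8, slack=2)
Line 8: ['festival'] (min_width=8, slack=2)
Line 9: ['bee', 'purple'] (min_width=10, slack=0)
Line 10: ['angry', 'draw'] (min_width=10, slack=0)
Line 11: ['universe'] (min_width=8, slack=2)
Line 12: ['stone'] (min_width=5, slack=5)
Line 13: ['clean'] (min_width=5, slack=5)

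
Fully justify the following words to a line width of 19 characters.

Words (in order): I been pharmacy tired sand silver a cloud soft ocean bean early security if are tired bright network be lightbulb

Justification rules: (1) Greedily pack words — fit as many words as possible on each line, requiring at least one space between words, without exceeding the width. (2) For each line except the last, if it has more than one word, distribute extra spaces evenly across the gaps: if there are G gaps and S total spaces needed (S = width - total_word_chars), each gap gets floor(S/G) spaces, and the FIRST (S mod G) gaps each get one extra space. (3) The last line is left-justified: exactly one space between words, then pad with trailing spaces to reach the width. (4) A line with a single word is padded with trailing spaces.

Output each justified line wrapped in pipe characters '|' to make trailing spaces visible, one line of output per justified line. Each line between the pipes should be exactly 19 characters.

Answer: |I   been   pharmacy|
|tired sand silver a|
|cloud   soft  ocean|
|bean early security|
|if are tired bright|
|network          be|
|lightbulb          |

Derivation:
Line 1: ['I', 'been', 'pharmacy'] (min_width=15, slack=4)
Line 2: ['tired', 'sand', 'silver', 'a'] (min_width=19, slack=0)
Line 3: ['cloud', 'soft', 'ocean'] (min_width=16, slack=3)
Line 4: ['bean', 'early', 'security'] (min_width=19, slack=0)
Line 5: ['if', 'are', 'tired', 'bright'] (min_width=19, slack=0)
Line 6: ['network', 'be'] (min_width=10, slack=9)
Line 7: ['lightbulb'] (min_width=9, slack=10)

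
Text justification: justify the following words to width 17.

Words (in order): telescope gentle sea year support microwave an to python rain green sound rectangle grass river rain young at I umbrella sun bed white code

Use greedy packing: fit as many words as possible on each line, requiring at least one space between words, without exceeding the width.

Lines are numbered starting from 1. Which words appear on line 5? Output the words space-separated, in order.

Answer: sound rectangle

Derivation:
Line 1: ['telescope', 'gentle'] (min_width=16, slack=1)
Line 2: ['sea', 'year', 'support'] (min_width=16, slack=1)
Line 3: ['microwave', 'an', 'to'] (min_width=15, slack=2)
Line 4: ['python', 'rain', 'green'] (min_width=17, slack=0)
Line 5: ['sound', 'rectangle'] (min_width=15, slack=2)
Line 6: ['grass', 'river', 'rain'] (min_width=16, slack=1)
Line 7: ['young', 'at', 'I'] (min_width=10, slack=7)
Line 8: ['umbrella', 'sun', 'bed'] (min_width=16, slack=1)
Line 9: ['white', 'code'] (min_width=10, slack=7)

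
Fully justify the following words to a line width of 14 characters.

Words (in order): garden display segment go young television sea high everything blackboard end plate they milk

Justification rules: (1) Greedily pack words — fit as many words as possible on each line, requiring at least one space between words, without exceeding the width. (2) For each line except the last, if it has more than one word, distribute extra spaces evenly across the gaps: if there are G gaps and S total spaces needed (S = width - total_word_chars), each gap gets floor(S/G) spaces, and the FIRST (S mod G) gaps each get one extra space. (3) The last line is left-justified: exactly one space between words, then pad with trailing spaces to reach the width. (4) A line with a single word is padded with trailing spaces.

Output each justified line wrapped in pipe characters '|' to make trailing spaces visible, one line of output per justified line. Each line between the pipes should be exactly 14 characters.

Line 1: ['garden', 'display'] (min_width=14, slack=0)
Line 2: ['segment', 'go'] (min_width=10, slack=4)
Line 3: ['young'] (min_width=5, slack=9)
Line 4: ['television', 'sea'] (min_width=14, slack=0)
Line 5: ['high'] (min_width=4, slack=10)
Line 6: ['everything'] (min_width=10, slack=4)
Line 7: ['blackboard', 'end'] (min_width=14, slack=0)
Line 8: ['plate', 'they'] (min_width=10, slack=4)
Line 9: ['milk'] (min_width=4, slack=10)

Answer: |garden display|
|segment     go|
|young         |
|television sea|
|high          |
|everything    |
|blackboard end|
|plate     they|
|milk          |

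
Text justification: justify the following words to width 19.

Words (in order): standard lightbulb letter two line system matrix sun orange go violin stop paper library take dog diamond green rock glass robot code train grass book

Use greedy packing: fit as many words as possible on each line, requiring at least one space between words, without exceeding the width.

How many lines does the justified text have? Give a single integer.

Answer: 9

Derivation:
Line 1: ['standard', 'lightbulb'] (min_width=18, slack=1)
Line 2: ['letter', 'two', 'line'] (min_width=15, slack=4)
Line 3: ['system', 'matrix', 'sun'] (min_width=17, slack=2)
Line 4: ['orange', 'go', 'violin'] (min_width=16, slack=3)
Line 5: ['stop', 'paper', 'library'] (min_width=18, slack=1)
Line 6: ['take', 'dog', 'diamond'] (min_width=16, slack=3)
Line 7: ['green', 'rock', 'glass'] (min_width=16, slack=3)
Line 8: ['robot', 'code', 'train'] (min_width=16, slack=3)
Line 9: ['grass', 'book'] (min_width=10, slack=9)
Total lines: 9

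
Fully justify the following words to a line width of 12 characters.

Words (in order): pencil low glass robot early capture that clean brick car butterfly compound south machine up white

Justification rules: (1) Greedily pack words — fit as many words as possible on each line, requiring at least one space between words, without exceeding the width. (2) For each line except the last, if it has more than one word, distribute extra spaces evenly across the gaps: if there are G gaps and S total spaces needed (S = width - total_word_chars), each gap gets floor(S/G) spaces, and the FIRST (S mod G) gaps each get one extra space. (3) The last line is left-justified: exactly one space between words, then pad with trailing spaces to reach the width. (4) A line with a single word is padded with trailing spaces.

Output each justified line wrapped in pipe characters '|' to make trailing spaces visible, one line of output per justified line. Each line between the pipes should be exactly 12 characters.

Line 1: ['pencil', 'low'] (min_width=10, slack=2)
Line 2: ['glass', 'robot'] (min_width=11, slack=1)
Line 3: ['early'] (min_width=5, slack=7)
Line 4: ['capture', 'that'] (min_width=12, slack=0)
Line 5: ['clean', 'brick'] (min_width=11, slack=1)
Line 6: ['car'] (min_width=3, slack=9)
Line 7: ['butterfly'] (min_width=9, slack=3)
Line 8: ['compound'] (min_width=8, slack=4)
Line 9: ['south'] (min_width=5, slack=7)
Line 10: ['machine', 'up'] (min_width=10, slack=2)
Line 11: ['white'] (min_width=5, slack=7)

Answer: |pencil   low|
|glass  robot|
|early       |
|capture that|
|clean  brick|
|car         |
|butterfly   |
|compound    |
|south       |
|machine   up|
|white       |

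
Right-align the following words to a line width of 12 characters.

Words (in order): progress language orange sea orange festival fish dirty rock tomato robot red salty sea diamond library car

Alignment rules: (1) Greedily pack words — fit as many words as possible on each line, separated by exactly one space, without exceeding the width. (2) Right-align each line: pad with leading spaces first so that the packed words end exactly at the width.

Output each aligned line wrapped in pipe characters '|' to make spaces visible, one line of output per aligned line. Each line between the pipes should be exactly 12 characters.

Answer: |    progress|
|    language|
|  orange sea|
|      orange|
|    festival|
|  fish dirty|
| rock tomato|
|   robot red|
|   salty sea|
|     diamond|
| library car|

Derivation:
Line 1: ['progress'] (min_width=8, slack=4)
Line 2: ['language'] (min_width=8, slack=4)
Line 3: ['orange', 'sea'] (min_width=10, slack=2)
Line 4: ['orange'] (min_width=6, slack=6)
Line 5: ['festival'] (min_width=8, slack=4)
Line 6: ['fish', 'dirty'] (min_width=10, slack=2)
Line 7: ['rock', 'tomato'] (min_width=11, slack=1)
Line 8: ['robot', 'red'] (min_width=9, slack=3)
Line 9: ['salty', 'sea'] (min_width=9, slack=3)
Line 10: ['diamond'] (min_width=7, slack=5)
Line 11: ['library', 'car'] (min_width=11, slack=1)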